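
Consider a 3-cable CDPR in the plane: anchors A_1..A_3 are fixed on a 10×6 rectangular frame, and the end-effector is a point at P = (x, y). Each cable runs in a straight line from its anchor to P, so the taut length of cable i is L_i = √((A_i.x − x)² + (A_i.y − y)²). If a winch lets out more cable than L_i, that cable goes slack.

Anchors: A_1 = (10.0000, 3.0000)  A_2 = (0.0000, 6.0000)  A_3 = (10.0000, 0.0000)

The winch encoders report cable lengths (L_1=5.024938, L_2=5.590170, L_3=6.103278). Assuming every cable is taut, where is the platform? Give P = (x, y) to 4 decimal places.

(5.0000, 3.5000)

each cable: (A_i−P)·(A_i−P) = L_i²; let k_i = ‖A_i‖²−L_i²
k_1 = 100.0000+9.0000−25.2500 = 83.7500
row 1: 20.0000x − 6.0000y = 79.0000  (k_2=4.7500)
row 2: 0.0000x + 6.0000y = 21.0000  (k_3=62.7500)
Cramer on rows 1–2 → x = 5.0000, y = 3.5000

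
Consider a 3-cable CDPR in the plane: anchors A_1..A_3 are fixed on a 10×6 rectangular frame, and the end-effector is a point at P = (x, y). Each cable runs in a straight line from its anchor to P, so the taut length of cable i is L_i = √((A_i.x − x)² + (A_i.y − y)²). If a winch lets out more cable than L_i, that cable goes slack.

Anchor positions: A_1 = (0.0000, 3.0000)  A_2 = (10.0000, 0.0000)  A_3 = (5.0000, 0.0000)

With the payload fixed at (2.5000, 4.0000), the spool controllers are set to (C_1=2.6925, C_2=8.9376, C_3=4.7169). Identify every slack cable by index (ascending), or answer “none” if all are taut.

2

cable 1: √((-2.5000)²+(-1.0000)²)=2.6926, C_1=2.6925: taut
cable 2: √((7.5000)²+(-4.0000)²)=8.5000, C_2=8.9376: slack
cable 3: √((2.5000)²+(-4.0000)²)=4.7170, C_3=4.7169: taut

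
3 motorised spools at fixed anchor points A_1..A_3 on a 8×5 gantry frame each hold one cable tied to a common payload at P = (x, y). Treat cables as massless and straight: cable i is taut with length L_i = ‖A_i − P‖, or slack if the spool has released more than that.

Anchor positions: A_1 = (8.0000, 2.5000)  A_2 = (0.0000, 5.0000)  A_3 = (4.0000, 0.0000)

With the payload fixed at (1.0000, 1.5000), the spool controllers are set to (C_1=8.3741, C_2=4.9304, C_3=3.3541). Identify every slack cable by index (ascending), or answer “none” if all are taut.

cable 1: L_1 = ‖A_1−P‖ = 7.0711;  C_1 = 8.3741 → slack
cable 2: L_2 = ‖A_2−P‖ = 3.6401;  C_2 = 4.9304 → slack
cable 3: L_3 = ‖A_3−P‖ = 3.3541;  C_3 = 3.3541 → taut

1, 2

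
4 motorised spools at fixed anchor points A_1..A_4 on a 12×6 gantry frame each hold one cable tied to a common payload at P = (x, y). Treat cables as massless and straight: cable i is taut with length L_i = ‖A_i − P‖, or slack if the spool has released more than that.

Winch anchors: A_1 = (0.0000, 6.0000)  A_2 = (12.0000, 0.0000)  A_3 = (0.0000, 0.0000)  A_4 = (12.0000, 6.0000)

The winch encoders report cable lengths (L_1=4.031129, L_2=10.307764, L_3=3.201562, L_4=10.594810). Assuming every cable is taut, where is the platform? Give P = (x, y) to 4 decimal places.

(2.0000, 2.5000)

each cable: (A_i−P)·(A_i−P) = L_i²; let c_i = ‖A_i‖²−L_i²
c_1 = 0.0000+36.0000−16.2500 = 19.7500
row 1: -24.0000x + 12.0000y = -18.0000  (c_2=37.7500)
row 2: 0.0000x + 12.0000y = 30.0000  (c_3=-10.2500)
row 3: -24.0000x + 0.0000y = -48.0000  (c_4=67.7500)
Cramer on rows 1–2 → x = 2.0000, y = 2.5000
check cable 4: ‖A_4−P‖² = 112.2500 ≈ L_4² = 112.2500 ✓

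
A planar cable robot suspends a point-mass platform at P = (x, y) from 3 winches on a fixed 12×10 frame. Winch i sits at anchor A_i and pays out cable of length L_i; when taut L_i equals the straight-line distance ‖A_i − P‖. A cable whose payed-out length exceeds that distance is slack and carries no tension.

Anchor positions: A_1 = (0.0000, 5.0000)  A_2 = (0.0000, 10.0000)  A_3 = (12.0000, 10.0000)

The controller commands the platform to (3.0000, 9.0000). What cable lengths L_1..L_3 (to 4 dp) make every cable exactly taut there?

(5.0000, 3.1623, 9.0554)

L_1: Δ = A_1−P = (-3.0000, -4.0000) → ‖Δ‖ = √25.0000 = 5.0000
L_2: Δ = A_2−P = (-3.0000, 1.0000) → ‖Δ‖ = √10.0000 = 3.1623
L_3: Δ = A_3−P = (9.0000, 1.0000) → ‖Δ‖ = √82.0000 = 9.0554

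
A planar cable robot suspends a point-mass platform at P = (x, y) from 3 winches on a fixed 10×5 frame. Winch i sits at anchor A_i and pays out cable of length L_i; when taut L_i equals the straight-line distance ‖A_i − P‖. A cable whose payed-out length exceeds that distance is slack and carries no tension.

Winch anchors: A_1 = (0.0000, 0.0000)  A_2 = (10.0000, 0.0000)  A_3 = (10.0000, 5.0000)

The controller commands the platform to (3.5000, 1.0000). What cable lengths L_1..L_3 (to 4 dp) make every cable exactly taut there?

(3.6401, 6.5765, 7.6322)

cable 1: Δx=-3.5000, Δy=-1.0000; L_1 = √(Δx²+Δy²) = 3.6401
cable 2: Δx=6.5000, Δy=-1.0000; L_2 = √(Δx²+Δy²) = 6.5765
cable 3: Δx=6.5000, Δy=4.0000; L_3 = √(Δx²+Δy²) = 7.6322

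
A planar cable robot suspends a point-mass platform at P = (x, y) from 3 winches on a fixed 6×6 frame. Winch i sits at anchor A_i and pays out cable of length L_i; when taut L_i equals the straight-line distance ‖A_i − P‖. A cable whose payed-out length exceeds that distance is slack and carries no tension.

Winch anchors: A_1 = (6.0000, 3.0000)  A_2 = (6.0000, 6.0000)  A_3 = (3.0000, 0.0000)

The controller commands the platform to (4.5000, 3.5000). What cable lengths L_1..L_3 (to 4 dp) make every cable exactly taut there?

L_1 = √((6.0000−4.5000)² + (3.0000−3.5000)²) = 1.5811
L_2 = √((6.0000−4.5000)² + (6.0000−3.5000)²) = 2.9155
L_3 = √((3.0000−4.5000)² + (0.0000−3.5000)²) = 3.8079

(1.5811, 2.9155, 3.8079)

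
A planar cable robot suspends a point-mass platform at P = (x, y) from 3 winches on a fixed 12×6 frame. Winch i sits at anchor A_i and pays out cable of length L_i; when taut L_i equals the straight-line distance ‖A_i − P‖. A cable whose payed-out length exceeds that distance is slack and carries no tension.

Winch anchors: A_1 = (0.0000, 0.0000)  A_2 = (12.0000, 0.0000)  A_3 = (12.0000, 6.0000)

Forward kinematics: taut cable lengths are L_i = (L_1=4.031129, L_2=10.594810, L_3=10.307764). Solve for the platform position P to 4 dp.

(2.0000, 3.5000)

circle eqns → linear via eq_j − eq_1; set q_j = A_j·A_j − L_j²
q_1 = 0.0000+0.0000−16.2500 = -16.2500
-24.0000·x + 0.0000·y = q_1−q_2 = -48.0000
-24.0000·x − 12.0000·y = q_1−q_3 = -90.0000
solve first two rows → x=2.0000, y=3.5000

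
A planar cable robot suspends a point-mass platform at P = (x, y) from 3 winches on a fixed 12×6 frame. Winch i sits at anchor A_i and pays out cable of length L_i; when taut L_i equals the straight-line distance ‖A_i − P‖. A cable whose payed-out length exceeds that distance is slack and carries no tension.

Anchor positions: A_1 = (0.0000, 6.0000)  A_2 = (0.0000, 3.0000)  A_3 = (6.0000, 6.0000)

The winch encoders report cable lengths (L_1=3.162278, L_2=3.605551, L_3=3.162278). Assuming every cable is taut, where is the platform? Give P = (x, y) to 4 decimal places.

(3.0000, 5.0000)

each cable: (A_i−P)·(A_i−P) = L_i²; let k_i = ‖A_i‖²−L_i²
k_1 = 0.0000+36.0000−10.0000 = 26.0000
row 1: 0.0000x + 6.0000y = 30.0000  (k_2=-4.0000)
row 2: -12.0000x + 0.0000y = -36.0000  (k_3=62.0000)
Cramer on rows 1–2 → x = 3.0000, y = 5.0000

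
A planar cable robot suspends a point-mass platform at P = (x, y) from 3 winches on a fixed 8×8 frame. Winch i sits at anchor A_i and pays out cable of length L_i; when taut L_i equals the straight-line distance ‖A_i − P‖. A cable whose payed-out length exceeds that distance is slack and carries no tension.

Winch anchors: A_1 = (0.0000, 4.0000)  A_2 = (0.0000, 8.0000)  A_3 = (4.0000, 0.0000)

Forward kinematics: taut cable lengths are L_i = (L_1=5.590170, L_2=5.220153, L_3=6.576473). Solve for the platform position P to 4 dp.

expand ‖A_i−P‖²=L_i² and subtract eq 1 (q_i ≔ ‖A_i‖²−L_i²)
q_1 = 0.0000+16.0000−31.2500 = -15.2500
eq1−eq2 → [0.0000  -8.0000]·P = -52.0000
eq1−eq3 → [-8.0000  8.0000]·P = 12.0000
2×2 solve → P = (5.0000, 6.5000)

(5.0000, 6.5000)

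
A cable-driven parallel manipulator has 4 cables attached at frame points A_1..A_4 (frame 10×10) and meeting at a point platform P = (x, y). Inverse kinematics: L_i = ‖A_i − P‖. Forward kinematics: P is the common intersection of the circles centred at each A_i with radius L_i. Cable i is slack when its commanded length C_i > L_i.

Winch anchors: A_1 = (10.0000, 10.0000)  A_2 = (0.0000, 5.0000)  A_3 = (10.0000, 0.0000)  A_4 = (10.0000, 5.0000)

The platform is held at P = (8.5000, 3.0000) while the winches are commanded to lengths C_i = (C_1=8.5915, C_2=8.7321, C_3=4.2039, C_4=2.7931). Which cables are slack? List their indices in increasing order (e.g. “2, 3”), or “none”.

1, 3, 4

i=1: geometric 7.1589 vs commanded 8.5915 ⇒ slack
i=2: geometric 8.7321 vs commanded 8.7321 ⇒ taut
i=3: geometric 3.3541 vs commanded 4.2039 ⇒ slack
i=4: geometric 2.5000 vs commanded 2.7931 ⇒ slack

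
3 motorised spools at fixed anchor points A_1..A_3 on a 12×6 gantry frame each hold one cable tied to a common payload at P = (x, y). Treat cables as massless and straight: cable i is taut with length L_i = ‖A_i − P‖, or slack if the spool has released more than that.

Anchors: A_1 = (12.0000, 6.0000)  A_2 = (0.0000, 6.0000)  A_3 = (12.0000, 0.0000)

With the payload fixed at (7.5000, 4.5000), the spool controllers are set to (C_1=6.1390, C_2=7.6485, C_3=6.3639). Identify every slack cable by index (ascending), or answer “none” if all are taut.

1

cable 1: √((4.5000)²+(1.5000)²)=4.7434, C_1=6.1390: slack
cable 2: √((-7.5000)²+(1.5000)²)=7.6485, C_2=7.6485: taut
cable 3: √((4.5000)²+(-4.5000)²)=6.3640, C_3=6.3639: taut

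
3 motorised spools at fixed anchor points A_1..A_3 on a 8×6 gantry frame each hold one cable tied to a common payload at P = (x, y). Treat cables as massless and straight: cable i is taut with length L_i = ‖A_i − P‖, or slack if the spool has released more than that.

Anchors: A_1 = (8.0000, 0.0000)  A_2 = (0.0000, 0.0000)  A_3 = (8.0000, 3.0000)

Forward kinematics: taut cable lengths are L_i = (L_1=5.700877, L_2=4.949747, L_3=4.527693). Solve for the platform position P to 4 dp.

circle eqns → linear via eq_j − eq_1; set q_j = A_j·A_j − L_j²
q_1 = 64.0000+0.0000−32.5000 = 31.5000
16.0000·x + 0.0000·y = q_1−q_2 = 56.0000
0.0000·x − 6.0000·y = q_1−q_3 = -21.0000
solve first two rows → x=3.5000, y=3.5000

(3.5000, 3.5000)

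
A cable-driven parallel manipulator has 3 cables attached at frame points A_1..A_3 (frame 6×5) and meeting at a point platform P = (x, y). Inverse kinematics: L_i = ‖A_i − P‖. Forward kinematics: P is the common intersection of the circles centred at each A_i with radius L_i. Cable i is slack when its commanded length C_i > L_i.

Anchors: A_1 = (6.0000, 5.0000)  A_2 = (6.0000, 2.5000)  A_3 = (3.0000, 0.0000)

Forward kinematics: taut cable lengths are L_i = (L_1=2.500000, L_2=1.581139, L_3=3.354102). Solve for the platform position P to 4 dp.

expand ‖A_i−P‖²=L_i² and subtract eq 1 (k_i ≔ ‖A_i‖²−L_i²)
k_1 = 36.0000+25.0000−6.2500 = 54.7500
eq1−eq2 → [0.0000  5.0000]·P = 15.0000
eq1−eq3 → [6.0000  10.0000]·P = 57.0000
2×2 solve → P = (4.5000, 3.0000)

(4.5000, 3.0000)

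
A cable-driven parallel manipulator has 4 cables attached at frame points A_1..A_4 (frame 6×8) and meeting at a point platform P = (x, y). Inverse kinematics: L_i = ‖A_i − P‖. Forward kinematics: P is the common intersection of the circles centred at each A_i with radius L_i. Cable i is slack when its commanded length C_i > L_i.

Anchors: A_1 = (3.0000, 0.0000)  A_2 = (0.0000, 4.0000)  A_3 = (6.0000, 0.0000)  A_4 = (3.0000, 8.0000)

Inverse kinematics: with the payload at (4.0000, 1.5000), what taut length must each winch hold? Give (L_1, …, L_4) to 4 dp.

(1.8028, 4.7170, 2.5000, 6.5765)

L_1 = √((3.0000−4.0000)² + (0.0000−1.5000)²) = 1.8028
L_2 = √((0.0000−4.0000)² + (4.0000−1.5000)²) = 4.7170
L_3 = √((6.0000−4.0000)² + (0.0000−1.5000)²) = 2.5000
L_4 = √((3.0000−4.0000)² + (8.0000−1.5000)²) = 6.5765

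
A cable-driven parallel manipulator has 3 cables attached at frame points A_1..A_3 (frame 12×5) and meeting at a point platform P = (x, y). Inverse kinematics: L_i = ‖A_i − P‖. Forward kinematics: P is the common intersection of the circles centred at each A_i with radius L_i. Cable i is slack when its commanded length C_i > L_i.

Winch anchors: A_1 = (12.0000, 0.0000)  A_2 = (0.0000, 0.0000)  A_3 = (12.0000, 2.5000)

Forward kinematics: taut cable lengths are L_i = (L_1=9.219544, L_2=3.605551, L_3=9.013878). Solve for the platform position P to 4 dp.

(3.0000, 2.0000)

each cable: (A_i−P)·(A_i−P) = L_i²; let k_i = ‖A_i‖²−L_i²
k_1 = 144.0000+0.0000−85.0000 = 59.0000
row 1: 24.0000x + 0.0000y = 72.0000  (k_2=-13.0000)
row 2: 0.0000x − 5.0000y = -10.0000  (k_3=69.0000)
Cramer on rows 1–2 → x = 3.0000, y = 2.0000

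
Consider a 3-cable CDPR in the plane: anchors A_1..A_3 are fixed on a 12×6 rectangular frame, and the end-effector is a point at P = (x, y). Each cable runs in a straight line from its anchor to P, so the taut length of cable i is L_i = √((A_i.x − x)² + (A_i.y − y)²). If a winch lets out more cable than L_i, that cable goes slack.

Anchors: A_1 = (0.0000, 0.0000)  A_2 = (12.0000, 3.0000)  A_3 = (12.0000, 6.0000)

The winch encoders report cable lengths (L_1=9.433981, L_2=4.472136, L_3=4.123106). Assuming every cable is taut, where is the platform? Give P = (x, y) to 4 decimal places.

each cable: (A_i−P)·(A_i−P) = L_i²; let q_i = ‖A_i‖²−L_i²
q_1 = 0.0000+0.0000−89.0000 = -89.0000
row 1: -24.0000x − 6.0000y = -222.0000  (q_2=133.0000)
row 2: -24.0000x − 12.0000y = -252.0000  (q_3=163.0000)
Cramer on rows 1–2 → x = 8.0000, y = 5.0000

(8.0000, 5.0000)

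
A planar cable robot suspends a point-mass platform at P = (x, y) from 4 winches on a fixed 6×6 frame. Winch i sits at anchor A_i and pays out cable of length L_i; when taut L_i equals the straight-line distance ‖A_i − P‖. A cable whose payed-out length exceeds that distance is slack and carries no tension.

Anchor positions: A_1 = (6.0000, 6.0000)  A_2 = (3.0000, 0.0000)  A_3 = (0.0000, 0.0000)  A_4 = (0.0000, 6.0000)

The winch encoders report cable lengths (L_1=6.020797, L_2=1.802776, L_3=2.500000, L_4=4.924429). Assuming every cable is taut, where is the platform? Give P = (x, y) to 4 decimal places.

circle eqns → linear via eq_j − eq_1; set c_j = A_j·A_j − L_j²
c_1 = 36.0000+36.0000−36.2500 = 35.7500
6.0000·x + 12.0000·y = c_1−c_2 = 30.0000
12.0000·x + 12.0000·y = c_1−c_3 = 42.0000
12.0000·x + 0.0000·y = c_1−c_4 = 24.0000
solve first two rows → x=2.0000, y=1.5000
check cable 4: ‖A_4−P‖² = 24.2500 ≈ L_4² = 24.2500 ✓

(2.0000, 1.5000)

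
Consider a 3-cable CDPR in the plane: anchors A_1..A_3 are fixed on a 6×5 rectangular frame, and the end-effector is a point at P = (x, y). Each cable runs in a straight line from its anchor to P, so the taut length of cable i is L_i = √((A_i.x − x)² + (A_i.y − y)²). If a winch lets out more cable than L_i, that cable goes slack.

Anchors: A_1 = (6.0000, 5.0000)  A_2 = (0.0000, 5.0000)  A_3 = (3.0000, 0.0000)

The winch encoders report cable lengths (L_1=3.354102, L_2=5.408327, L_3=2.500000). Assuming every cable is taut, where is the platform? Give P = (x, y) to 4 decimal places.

(4.5000, 2.0000)

circle eqns → linear via eq_j − eq_1; set k_j = A_j·A_j − L_j²
k_1 = 36.0000+25.0000−11.2500 = 49.7500
12.0000·x + 0.0000·y = k_1−k_2 = 54.0000
6.0000·x + 10.0000·y = k_1−k_3 = 47.0000
solve first two rows → x=4.5000, y=2.0000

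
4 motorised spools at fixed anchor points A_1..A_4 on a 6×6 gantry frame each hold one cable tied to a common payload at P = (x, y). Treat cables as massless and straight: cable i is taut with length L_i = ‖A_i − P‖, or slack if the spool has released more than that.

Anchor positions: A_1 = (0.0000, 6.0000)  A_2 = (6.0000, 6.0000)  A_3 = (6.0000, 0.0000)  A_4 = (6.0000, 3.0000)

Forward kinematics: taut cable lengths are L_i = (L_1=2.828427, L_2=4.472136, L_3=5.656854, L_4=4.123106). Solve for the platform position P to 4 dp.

(2.0000, 4.0000)

circle eqns → linear via eq_j − eq_1; set c_j = A_j·A_j − L_j²
c_1 = 0.0000+36.0000−8.0000 = 28.0000
-12.0000·x + 0.0000·y = c_1−c_2 = -24.0000
-12.0000·x + 12.0000·y = c_1−c_3 = 24.0000
-12.0000·x + 6.0000·y = c_1−c_4 = 0.0000
solve first two rows → x=2.0000, y=4.0000
check cable 4: ‖A_4−P‖² = 17.0000 ≈ L_4² = 17.0000 ✓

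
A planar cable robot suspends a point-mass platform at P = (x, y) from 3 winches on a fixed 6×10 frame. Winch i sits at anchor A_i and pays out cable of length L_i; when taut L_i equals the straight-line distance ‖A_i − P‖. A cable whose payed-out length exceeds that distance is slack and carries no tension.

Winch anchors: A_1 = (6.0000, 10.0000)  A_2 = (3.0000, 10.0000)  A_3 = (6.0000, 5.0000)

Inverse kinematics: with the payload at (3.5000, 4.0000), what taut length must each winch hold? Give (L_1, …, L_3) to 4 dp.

(6.5000, 6.0208, 2.6926)

L_1 = √((6.0000−3.5000)² + (10.0000−4.0000)²) = 6.5000
L_2 = √((3.0000−3.5000)² + (10.0000−4.0000)²) = 6.0208
L_3 = √((6.0000−3.5000)² + (5.0000−4.0000)²) = 2.6926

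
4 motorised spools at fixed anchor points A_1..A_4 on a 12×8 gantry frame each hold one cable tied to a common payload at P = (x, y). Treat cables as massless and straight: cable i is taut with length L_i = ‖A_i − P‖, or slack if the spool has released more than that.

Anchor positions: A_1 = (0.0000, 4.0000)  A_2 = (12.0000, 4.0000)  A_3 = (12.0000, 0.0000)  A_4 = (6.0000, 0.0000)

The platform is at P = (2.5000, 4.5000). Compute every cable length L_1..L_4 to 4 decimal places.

(2.5495, 9.5131, 10.5119, 5.7009)

L_1: Δ = A_1−P = (-2.5000, -0.5000) → ‖Δ‖ = √6.5000 = 2.5495
L_2: Δ = A_2−P = (9.5000, -0.5000) → ‖Δ‖ = √90.5000 = 9.5131
L_3: Δ = A_3−P = (9.5000, -4.5000) → ‖Δ‖ = √110.5000 = 10.5119
L_4: Δ = A_4−P = (3.5000, -4.5000) → ‖Δ‖ = √32.5000 = 5.7009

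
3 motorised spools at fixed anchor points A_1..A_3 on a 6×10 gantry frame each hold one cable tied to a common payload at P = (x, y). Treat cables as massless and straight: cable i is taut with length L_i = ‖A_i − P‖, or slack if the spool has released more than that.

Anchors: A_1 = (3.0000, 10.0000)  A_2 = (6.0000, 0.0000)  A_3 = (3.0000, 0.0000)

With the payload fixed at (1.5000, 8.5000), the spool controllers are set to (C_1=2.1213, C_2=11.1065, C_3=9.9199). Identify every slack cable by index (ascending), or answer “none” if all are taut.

i=1: geometric 2.1213 vs commanded 2.1213 ⇒ taut
i=2: geometric 9.6177 vs commanded 11.1065 ⇒ slack
i=3: geometric 8.6313 vs commanded 9.9199 ⇒ slack

2, 3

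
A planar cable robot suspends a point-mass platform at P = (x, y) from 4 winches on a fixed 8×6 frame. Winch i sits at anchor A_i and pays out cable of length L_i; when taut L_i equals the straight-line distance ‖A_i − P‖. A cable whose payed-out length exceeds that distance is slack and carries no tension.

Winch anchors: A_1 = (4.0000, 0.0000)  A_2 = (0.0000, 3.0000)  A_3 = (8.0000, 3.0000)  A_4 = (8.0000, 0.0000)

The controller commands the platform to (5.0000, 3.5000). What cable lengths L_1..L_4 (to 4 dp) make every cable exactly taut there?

(3.6401, 5.0249, 3.0414, 4.6098)

cable 1: Δx=-1.0000, Δy=-3.5000; L_1 = √(Δx²+Δy²) = 3.6401
cable 2: Δx=-5.0000, Δy=-0.5000; L_2 = √(Δx²+Δy²) = 5.0249
cable 3: Δx=3.0000, Δy=-0.5000; L_3 = √(Δx²+Δy²) = 3.0414
cable 4: Δx=3.0000, Δy=-3.5000; L_4 = √(Δx²+Δy²) = 4.6098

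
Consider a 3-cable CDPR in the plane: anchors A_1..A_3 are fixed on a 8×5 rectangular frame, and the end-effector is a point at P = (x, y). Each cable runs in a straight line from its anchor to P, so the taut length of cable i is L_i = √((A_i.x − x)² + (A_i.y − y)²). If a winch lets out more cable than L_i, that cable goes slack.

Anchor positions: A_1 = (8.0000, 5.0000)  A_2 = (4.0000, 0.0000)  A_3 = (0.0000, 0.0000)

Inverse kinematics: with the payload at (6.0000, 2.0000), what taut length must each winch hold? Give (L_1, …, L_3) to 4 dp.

(3.6056, 2.8284, 6.3246)

L_1 = √((8.0000−6.0000)² + (5.0000−2.0000)²) = 3.6056
L_2 = √((4.0000−6.0000)² + (0.0000−2.0000)²) = 2.8284
L_3 = √((0.0000−6.0000)² + (0.0000−2.0000)²) = 6.3246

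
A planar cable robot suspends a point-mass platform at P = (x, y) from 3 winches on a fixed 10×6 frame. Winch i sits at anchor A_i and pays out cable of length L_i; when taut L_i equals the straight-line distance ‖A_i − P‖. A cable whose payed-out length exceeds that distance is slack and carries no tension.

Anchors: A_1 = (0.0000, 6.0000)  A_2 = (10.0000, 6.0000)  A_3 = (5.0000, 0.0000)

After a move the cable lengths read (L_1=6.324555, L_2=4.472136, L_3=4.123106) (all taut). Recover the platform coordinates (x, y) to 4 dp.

expand ‖A_i−P‖²=L_i² and subtract eq 1 (c_i ≔ ‖A_i‖²−L_i²)
c_1 = 0.0000+36.0000−40.0000 = -4.0000
eq1−eq2 → [-20.0000  0.0000]·P = -120.0000
eq1−eq3 → [-10.0000  12.0000]·P = -12.0000
2×2 solve → P = (6.0000, 4.0000)

(6.0000, 4.0000)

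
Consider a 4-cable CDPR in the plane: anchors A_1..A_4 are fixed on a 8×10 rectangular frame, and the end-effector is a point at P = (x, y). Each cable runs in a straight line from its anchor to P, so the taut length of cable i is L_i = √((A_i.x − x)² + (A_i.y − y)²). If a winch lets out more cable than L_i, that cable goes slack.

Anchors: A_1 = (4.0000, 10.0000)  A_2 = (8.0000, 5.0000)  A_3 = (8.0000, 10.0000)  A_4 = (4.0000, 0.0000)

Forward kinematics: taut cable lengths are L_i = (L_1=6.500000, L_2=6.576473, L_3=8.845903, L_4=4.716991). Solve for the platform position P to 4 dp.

(1.5000, 4.0000)

each cable: (A_i−P)·(A_i−P) = L_i²; let c_i = ‖A_i‖²−L_i²
c_1 = 16.0000+100.0000−42.2500 = 73.7500
row 1: -8.0000x + 10.0000y = 28.0000  (c_2=45.7500)
row 2: -8.0000x + 0.0000y = -12.0000  (c_3=85.7500)
row 3: 0.0000x + 20.0000y = 80.0000  (c_4=-6.2500)
Cramer on rows 1–2 → x = 1.5000, y = 4.0000
check cable 4: ‖A_4−P‖² = 22.2500 ≈ L_4² = 22.2500 ✓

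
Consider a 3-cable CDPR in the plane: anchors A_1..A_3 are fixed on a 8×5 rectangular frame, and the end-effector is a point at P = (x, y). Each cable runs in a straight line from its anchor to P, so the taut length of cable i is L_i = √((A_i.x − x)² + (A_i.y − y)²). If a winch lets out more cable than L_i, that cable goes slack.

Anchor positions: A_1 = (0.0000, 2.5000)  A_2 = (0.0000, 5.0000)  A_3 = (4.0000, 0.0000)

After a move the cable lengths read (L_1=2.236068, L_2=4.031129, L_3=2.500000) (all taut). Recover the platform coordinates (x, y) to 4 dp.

each cable: (A_i−P)·(A_i−P) = L_i²; let q_i = ‖A_i‖²−L_i²
q_1 = 0.0000+6.2500−5.0000 = 1.2500
row 1: 0.0000x − 5.0000y = -7.5000  (q_2=8.7500)
row 2: -8.0000x + 5.0000y = -8.5000  (q_3=9.7500)
Cramer on rows 1–2 → x = 2.0000, y = 1.5000

(2.0000, 1.5000)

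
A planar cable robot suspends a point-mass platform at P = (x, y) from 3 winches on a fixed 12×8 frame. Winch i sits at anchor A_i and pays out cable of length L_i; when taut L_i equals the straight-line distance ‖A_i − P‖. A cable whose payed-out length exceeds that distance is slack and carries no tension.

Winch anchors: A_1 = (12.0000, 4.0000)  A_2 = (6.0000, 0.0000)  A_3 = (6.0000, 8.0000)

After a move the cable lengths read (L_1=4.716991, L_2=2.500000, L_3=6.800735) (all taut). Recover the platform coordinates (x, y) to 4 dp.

(8.0000, 1.5000)

each cable: (A_i−P)·(A_i−P) = L_i²; let q_i = ‖A_i‖²−L_i²
q_1 = 144.0000+16.0000−22.2500 = 137.7500
row 1: 12.0000x + 8.0000y = 108.0000  (q_2=29.7500)
row 2: 12.0000x − 8.0000y = 84.0000  (q_3=53.7500)
Cramer on rows 1–2 → x = 8.0000, y = 1.5000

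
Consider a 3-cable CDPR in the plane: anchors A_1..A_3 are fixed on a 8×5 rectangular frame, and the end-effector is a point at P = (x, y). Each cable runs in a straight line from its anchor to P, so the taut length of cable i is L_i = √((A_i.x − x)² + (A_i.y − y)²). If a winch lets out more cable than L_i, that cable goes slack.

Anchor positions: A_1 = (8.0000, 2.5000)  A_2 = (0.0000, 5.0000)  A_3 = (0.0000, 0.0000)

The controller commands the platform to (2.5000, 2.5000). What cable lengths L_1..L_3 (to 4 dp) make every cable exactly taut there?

L_1 = √((8.0000−2.5000)² + (2.5000−2.5000)²) = 5.5000
L_2 = √((0.0000−2.5000)² + (5.0000−2.5000)²) = 3.5355
L_3 = √((0.0000−2.5000)² + (0.0000−2.5000)²) = 3.5355

(5.5000, 3.5355, 3.5355)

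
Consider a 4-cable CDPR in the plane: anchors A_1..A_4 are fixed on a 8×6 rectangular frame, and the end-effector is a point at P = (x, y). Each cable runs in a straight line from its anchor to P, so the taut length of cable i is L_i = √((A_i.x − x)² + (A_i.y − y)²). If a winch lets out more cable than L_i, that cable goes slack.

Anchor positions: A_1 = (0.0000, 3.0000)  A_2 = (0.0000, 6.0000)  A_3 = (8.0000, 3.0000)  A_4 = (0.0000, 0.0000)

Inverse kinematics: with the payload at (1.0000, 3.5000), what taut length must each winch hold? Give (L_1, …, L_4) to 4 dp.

cable 1: Δx=-1.0000, Δy=-0.5000; L_1 = √(Δx²+Δy²) = 1.1180
cable 2: Δx=-1.0000, Δy=2.5000; L_2 = √(Δx²+Δy²) = 2.6926
cable 3: Δx=7.0000, Δy=-0.5000; L_3 = √(Δx²+Δy²) = 7.0178
cable 4: Δx=-1.0000, Δy=-3.5000; L_4 = √(Δx²+Δy²) = 3.6401

(1.1180, 2.6926, 7.0178, 3.6401)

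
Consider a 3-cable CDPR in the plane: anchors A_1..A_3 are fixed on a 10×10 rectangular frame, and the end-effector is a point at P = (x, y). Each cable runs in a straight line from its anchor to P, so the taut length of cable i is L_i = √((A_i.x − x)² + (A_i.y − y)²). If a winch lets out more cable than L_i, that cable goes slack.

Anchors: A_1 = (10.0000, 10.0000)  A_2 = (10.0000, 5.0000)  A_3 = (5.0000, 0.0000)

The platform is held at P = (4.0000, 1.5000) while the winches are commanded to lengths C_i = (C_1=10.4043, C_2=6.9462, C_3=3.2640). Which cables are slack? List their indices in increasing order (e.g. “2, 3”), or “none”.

3

cable 1: √((6.0000)²+(8.5000)²)=10.4043, C_1=10.4043: taut
cable 2: √((6.0000)²+(3.5000)²)=6.9462, C_2=6.9462: taut
cable 3: √((1.0000)²+(-1.5000)²)=1.8028, C_3=3.2640: slack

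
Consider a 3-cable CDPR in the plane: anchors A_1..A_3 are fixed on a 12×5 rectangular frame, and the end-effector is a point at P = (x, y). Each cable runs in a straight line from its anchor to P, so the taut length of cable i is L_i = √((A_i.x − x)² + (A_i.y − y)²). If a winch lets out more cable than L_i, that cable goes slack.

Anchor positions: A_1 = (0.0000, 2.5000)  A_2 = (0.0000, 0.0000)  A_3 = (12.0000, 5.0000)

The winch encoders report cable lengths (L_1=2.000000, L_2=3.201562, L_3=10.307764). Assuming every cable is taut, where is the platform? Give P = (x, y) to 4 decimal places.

circle eqns → linear via eq_j − eq_1; set k_j = A_j·A_j − L_j²
k_1 = 0.0000+6.2500−4.0000 = 2.2500
0.0000·x + 5.0000·y = k_1−k_2 = 12.5000
-24.0000·x − 5.0000·y = k_1−k_3 = -60.5000
solve first two rows → x=2.0000, y=2.5000

(2.0000, 2.5000)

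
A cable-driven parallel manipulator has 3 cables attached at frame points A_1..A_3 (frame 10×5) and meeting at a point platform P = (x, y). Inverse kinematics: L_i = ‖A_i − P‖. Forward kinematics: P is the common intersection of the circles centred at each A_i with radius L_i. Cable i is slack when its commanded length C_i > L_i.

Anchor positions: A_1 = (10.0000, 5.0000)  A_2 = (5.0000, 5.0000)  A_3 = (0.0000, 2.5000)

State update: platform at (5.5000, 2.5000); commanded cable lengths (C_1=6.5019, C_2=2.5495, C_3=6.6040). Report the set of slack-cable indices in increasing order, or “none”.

cable 1: √((4.5000)²+(2.5000)²)=5.1478, C_1=6.5019: slack
cable 2: √((-0.5000)²+(2.5000)²)=2.5495, C_2=2.5495: taut
cable 3: √((-5.5000)²+(0.0000)²)=5.5000, C_3=6.6040: slack

1, 3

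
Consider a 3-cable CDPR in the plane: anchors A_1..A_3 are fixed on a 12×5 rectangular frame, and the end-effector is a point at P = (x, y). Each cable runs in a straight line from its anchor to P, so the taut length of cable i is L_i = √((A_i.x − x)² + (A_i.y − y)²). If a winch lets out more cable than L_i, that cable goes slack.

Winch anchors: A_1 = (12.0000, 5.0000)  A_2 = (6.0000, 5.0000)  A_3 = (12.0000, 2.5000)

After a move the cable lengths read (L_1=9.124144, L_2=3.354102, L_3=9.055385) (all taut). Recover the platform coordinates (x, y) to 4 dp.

each cable: (A_i−P)·(A_i−P) = L_i²; let c_i = ‖A_i‖²−L_i²
c_1 = 144.0000+25.0000−83.2500 = 85.7500
row 1: 12.0000x + 0.0000y = 36.0000  (c_2=49.7500)
row 2: 0.0000x + 5.0000y = 17.5000  (c_3=68.2500)
Cramer on rows 1–2 → x = 3.0000, y = 3.5000

(3.0000, 3.5000)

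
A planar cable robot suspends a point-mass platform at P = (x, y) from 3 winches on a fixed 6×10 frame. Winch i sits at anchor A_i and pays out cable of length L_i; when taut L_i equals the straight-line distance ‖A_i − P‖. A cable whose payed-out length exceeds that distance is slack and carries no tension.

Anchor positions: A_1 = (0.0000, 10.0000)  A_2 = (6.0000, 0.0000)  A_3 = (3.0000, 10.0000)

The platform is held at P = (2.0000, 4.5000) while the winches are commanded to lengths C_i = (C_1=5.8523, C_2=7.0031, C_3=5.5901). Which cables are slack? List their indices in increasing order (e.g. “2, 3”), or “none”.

2

i=1: geometric 5.8523 vs commanded 5.8523 ⇒ taut
i=2: geometric 6.0208 vs commanded 7.0031 ⇒ slack
i=3: geometric 5.5902 vs commanded 5.5901 ⇒ taut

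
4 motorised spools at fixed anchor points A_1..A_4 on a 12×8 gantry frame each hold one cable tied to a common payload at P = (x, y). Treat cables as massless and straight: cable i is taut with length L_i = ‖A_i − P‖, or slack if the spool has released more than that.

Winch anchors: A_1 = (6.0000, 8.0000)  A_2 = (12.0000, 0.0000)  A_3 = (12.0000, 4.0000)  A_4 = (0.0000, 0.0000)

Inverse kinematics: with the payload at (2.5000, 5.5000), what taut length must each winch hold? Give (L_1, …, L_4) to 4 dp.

(4.3012, 10.9772, 9.6177, 6.0415)

L_1 = √((6.0000−2.5000)² + (8.0000−5.5000)²) = 4.3012
L_2 = √((12.0000−2.5000)² + (0.0000−5.5000)²) = 10.9772
L_3 = √((12.0000−2.5000)² + (4.0000−5.5000)²) = 9.6177
L_4 = √((0.0000−2.5000)² + (0.0000−5.5000)²) = 6.0415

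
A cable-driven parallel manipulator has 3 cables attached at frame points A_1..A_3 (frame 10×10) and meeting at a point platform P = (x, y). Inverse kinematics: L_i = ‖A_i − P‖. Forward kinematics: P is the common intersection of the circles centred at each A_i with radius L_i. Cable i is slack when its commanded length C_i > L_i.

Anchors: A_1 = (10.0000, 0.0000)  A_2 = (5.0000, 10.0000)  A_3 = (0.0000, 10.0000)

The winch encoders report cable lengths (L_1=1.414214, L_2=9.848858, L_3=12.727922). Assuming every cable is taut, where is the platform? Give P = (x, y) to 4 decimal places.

circle eqns → linear via eq_j − eq_1; set c_j = A_j·A_j − L_j²
c_1 = 100.0000+0.0000−2.0000 = 98.0000
10.0000·x − 20.0000·y = c_1−c_2 = 70.0000
20.0000·x − 20.0000·y = c_1−c_3 = 160.0000
solve first two rows → x=9.0000, y=1.0000

(9.0000, 1.0000)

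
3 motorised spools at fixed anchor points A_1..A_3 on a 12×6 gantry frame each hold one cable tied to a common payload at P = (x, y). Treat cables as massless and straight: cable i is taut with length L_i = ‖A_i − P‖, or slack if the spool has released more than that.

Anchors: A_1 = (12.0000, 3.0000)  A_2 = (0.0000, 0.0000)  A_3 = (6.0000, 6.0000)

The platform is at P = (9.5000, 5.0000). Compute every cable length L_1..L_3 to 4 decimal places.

L_1 = √((12.0000−9.5000)² + (3.0000−5.0000)²) = 3.2016
L_2 = √((0.0000−9.5000)² + (0.0000−5.0000)²) = 10.7355
L_3 = √((6.0000−9.5000)² + (6.0000−5.0000)²) = 3.6401

(3.2016, 10.7355, 3.6401)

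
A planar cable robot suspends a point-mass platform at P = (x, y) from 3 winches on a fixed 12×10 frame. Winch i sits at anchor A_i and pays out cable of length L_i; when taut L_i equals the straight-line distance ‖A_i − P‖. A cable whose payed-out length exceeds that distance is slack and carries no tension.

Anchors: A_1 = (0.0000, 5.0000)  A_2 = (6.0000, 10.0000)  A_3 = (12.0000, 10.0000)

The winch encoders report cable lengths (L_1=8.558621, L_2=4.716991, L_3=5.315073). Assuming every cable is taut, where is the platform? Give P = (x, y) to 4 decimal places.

expand ‖A_i−P‖²=L_i² and subtract eq 1 (c_i ≔ ‖A_i‖²−L_i²)
c_1 = 0.0000+25.0000−73.2500 = -48.2500
eq1−eq2 → [-12.0000  -10.0000]·P = -162.0000
eq1−eq3 → [-24.0000  -10.0000]·P = -264.0000
2×2 solve → P = (8.5000, 6.0000)

(8.5000, 6.0000)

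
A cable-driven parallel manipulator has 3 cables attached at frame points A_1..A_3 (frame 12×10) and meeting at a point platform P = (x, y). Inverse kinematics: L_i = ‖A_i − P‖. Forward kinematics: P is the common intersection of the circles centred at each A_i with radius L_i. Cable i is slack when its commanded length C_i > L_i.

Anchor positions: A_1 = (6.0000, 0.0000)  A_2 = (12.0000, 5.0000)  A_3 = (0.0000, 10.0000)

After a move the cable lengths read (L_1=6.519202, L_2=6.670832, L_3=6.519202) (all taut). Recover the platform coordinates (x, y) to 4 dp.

each cable: (A_i−P)·(A_i−P) = L_i²; let k_i = ‖A_i‖²−L_i²
k_1 = 36.0000+0.0000−42.5000 = -6.5000
row 1: -12.0000x − 10.0000y = -131.0000  (k_2=124.5000)
row 2: 12.0000x − 20.0000y = -64.0000  (k_3=57.5000)
Cramer on rows 1–2 → x = 5.5000, y = 6.5000

(5.5000, 6.5000)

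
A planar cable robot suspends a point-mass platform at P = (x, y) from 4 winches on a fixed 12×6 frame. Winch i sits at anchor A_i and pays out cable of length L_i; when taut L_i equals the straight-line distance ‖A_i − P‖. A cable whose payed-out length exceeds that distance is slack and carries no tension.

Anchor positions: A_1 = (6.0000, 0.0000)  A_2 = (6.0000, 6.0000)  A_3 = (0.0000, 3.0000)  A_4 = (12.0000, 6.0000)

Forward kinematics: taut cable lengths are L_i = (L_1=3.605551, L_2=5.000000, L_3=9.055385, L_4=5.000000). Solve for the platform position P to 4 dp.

(9.0000, 2.0000)

expand ‖A_i−P‖²=L_i² and subtract eq 1 (c_i ≔ ‖A_i‖²−L_i²)
c_1 = 36.0000+0.0000−13.0000 = 23.0000
eq1−eq2 → [0.0000  -12.0000]·P = -24.0000
eq1−eq3 → [12.0000  -6.0000]·P = 96.0000
eq1−eq4 → [-12.0000  -12.0000]·P = -132.0000
2×2 solve → P = (9.0000, 2.0000)
check cable 4: ‖A_4−P‖² = 25.0000 ≈ L_4² = 25.0000 ✓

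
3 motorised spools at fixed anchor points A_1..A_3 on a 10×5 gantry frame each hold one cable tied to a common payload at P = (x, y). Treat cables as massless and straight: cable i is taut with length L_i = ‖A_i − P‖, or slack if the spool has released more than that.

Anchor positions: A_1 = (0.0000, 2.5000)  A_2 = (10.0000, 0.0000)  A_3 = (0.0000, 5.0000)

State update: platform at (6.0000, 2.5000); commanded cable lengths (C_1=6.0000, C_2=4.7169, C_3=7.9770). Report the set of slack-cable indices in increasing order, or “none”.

cable 1: L_1 = ‖A_1−P‖ = 6.0000;  C_1 = 6.0000 → taut
cable 2: L_2 = ‖A_2−P‖ = 4.7170;  C_2 = 4.7169 → taut
cable 3: L_3 = ‖A_3−P‖ = 6.5000;  C_3 = 7.9770 → slack

3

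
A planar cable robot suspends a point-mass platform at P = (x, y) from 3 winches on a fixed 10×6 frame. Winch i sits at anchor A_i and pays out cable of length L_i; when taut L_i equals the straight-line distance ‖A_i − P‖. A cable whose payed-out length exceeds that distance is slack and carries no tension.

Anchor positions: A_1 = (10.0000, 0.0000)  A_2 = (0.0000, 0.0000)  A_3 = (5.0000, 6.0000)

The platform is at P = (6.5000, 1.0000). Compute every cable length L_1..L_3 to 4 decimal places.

(3.6401, 6.5765, 5.2202)

L_1: Δ = A_1−P = (3.5000, -1.0000) → ‖Δ‖ = √13.2500 = 3.6401
L_2: Δ = A_2−P = (-6.5000, -1.0000) → ‖Δ‖ = √43.2500 = 6.5765
L_3: Δ = A_3−P = (-1.5000, 5.0000) → ‖Δ‖ = √27.2500 = 5.2202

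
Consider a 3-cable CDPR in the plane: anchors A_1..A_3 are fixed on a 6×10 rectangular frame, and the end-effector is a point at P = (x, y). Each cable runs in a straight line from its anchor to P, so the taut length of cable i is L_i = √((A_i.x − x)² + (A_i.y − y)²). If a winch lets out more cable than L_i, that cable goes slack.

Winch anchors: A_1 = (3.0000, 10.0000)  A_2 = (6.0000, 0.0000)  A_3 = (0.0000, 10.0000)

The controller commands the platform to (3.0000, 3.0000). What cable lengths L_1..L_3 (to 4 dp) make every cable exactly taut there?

L_1 = √((3.0000−3.0000)² + (10.0000−3.0000)²) = 7.0000
L_2 = √((6.0000−3.0000)² + (0.0000−3.0000)²) = 4.2426
L_3 = √((0.0000−3.0000)² + (10.0000−3.0000)²) = 7.6158

(7.0000, 4.2426, 7.6158)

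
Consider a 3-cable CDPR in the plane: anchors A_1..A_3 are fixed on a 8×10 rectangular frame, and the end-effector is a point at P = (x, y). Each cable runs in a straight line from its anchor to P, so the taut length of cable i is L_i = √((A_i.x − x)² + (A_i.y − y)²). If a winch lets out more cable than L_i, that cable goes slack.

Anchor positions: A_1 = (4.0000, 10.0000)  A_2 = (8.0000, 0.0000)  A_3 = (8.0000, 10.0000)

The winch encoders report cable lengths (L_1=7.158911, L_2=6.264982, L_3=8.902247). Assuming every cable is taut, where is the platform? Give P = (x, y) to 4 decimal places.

(2.5000, 3.0000)

each cable: (A_i−P)·(A_i−P) = L_i²; let q_i = ‖A_i‖²−L_i²
q_1 = 16.0000+100.0000−51.2500 = 64.7500
row 1: -8.0000x + 20.0000y = 40.0000  (q_2=24.7500)
row 2: -8.0000x + 0.0000y = -20.0000  (q_3=84.7500)
Cramer on rows 1–2 → x = 2.5000, y = 3.0000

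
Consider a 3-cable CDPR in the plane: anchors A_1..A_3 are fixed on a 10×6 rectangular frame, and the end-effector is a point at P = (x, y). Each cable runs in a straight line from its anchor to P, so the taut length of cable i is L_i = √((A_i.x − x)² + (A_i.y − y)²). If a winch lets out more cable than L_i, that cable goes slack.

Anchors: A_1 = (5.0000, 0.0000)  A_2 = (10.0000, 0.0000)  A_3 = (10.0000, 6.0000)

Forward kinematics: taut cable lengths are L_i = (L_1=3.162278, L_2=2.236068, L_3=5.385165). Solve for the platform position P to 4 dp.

expand ‖A_i−P‖²=L_i² and subtract eq 1 (c_i ≔ ‖A_i‖²−L_i²)
c_1 = 25.0000+0.0000−10.0000 = 15.0000
eq1−eq2 → [-10.0000  0.0000]·P = -80.0000
eq1−eq3 → [-10.0000  -12.0000]·P = -92.0000
2×2 solve → P = (8.0000, 1.0000)

(8.0000, 1.0000)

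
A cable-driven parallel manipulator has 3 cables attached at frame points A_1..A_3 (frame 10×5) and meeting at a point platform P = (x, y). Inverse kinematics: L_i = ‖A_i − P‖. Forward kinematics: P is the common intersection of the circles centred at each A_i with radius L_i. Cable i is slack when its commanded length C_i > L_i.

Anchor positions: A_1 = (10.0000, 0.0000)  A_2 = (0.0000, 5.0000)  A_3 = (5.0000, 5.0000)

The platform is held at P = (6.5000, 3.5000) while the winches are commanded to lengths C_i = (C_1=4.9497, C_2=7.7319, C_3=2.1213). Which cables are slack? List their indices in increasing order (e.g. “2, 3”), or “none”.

2

cable 1: L_1 = ‖A_1−P‖ = 4.9497;  C_1 = 4.9497 → taut
cable 2: L_2 = ‖A_2−P‖ = 6.6708;  C_2 = 7.7319 → slack
cable 3: L_3 = ‖A_3−P‖ = 2.1213;  C_3 = 2.1213 → taut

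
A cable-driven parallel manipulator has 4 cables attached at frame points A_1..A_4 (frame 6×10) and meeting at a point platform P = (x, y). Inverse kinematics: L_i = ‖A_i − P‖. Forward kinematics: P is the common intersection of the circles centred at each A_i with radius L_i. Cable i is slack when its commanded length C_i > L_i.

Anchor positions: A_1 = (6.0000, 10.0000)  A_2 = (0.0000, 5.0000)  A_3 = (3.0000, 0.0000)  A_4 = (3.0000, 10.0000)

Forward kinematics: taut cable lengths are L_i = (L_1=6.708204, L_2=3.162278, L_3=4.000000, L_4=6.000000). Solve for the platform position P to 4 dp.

(3.0000, 4.0000)

circle eqns → linear via eq_j − eq_1; set k_j = A_j·A_j − L_j²
k_1 = 36.0000+100.0000−45.0000 = 91.0000
12.0000·x + 10.0000·y = k_1−k_2 = 76.0000
6.0000·x + 20.0000·y = k_1−k_3 = 98.0000
6.0000·x + 0.0000·y = k_1−k_4 = 18.0000
solve first two rows → x=3.0000, y=4.0000
check cable 4: ‖A_4−P‖² = 36.0000 ≈ L_4² = 36.0000 ✓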